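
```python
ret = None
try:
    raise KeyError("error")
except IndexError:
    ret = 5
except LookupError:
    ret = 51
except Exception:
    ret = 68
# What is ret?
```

Step-by-step execution trace:
1. `raise KeyError(...)` raises KeyError.
2. `except IndexError` does not match (KeyError is not a subclass of IndexError); skipped.
3. `except LookupError` matches (KeyError is a subclass of LookupError) → ret = 51.
4. `except Exception` is not reached.
Result: 51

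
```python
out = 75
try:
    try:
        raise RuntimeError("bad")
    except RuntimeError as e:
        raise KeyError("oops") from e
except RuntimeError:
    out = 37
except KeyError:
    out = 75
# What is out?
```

Step-by-step execution trace:
1. Inner try raises RuntimeError; inner `except RuntimeError as e` catches it.
2. `raise KeyError(...) from e` raises KeyError (RuntimeError is attached as __cause__, but only KeyError is active).
3. Outer `except RuntimeError` does not match KeyError; skipped.
4. Outer `except KeyError` matches → out = 75.
Result: 75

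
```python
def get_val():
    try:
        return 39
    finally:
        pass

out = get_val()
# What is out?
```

Step-by-step execution trace:
1. `get_val()` enters try: `return 39` sets pending return value 39.
2. Before returning, `finally: pass` runs (no effect).
3. get_val() returns 39 → out = 39.
Result: 39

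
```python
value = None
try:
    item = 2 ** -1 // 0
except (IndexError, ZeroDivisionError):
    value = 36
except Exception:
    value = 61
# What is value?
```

Step-by-step execution trace:
1. `item = 2 ** -1 // 0` raises ZeroDivisionError.
2. `except (IndexError, ZeroDivisionError)` matches (ZeroDivisionError is in the tuple) → value = 36.
3. `except Exception` is not reached.
Result: 36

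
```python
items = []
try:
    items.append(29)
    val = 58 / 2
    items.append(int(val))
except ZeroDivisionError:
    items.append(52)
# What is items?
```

Step-by-step execution trace:
1. try: `items.append(29)` → items = [29].
2. `val = 58 / 2` → val = 29.0. No exception raised.
3. `items.append(int(val))` → items = [29, 29].
4. `except ZeroDivisionError` is skipped (no exception was raised).
Result: [29, 29]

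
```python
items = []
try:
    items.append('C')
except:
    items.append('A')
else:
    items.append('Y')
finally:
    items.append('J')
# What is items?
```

Step-by-step execution trace:
1. try: `items.append('C')` → items = ['C']. No exception raised.
2. `except` is skipped.
3. `else` runs: `items.append('Y')` → items = ['C', 'Y'].
4. `finally` always runs: `items.append('J')` → items = ['C', 'Y', 'J'].
Result: ['C', 'Y', 'J']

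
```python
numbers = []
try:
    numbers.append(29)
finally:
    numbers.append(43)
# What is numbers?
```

Step-by-step execution trace:
1. try: `numbers.append(29)` → numbers = [29].
2. The try body completes without raising.
3. finally always runs: `numbers.append(43)` → numbers = [29, 43].
Result: [29, 43]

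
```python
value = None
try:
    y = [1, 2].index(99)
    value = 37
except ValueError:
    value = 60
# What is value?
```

Step-by-step execution trace:
1. `y = [1, 2].index(99)` raises ValueError.
2. `value = 37` is not reached.
3. `except ValueError` matches → value = 60.
Result: 60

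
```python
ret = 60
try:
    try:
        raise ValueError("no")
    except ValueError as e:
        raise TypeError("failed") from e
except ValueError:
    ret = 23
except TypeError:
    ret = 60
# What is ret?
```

Step-by-step execution trace:
1. Inner try raises ValueError; inner `except ValueError as e` catches it.
2. `raise TypeError(...) from e` raises TypeError (ValueError is attached as __cause__, but only TypeError is active).
3. Outer `except ValueError` does not match TypeError; skipped.
4. Outer `except TypeError` matches → ret = 60.
Result: 60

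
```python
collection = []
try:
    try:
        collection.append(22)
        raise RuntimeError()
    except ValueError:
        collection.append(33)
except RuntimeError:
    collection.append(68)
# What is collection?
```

Step-by-step execution trace:
1. Inner try: `collection.append(22)` → collection = [22].
2. `raise RuntimeError()` raises RuntimeError.
3. Inner `except ValueError` does not match RuntimeError; exception propagates to outer try.
4. Outer `except RuntimeError` matches → `collection.append(68)` → collection = [22, 68].
Result: [22, 68]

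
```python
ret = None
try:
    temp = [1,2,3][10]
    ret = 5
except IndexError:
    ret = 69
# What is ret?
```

Step-by-step execution trace:
1. `temp = [1,2,3][10]` raises IndexError.
2. `ret = 5` is not reached.
3. `except IndexError` matches → ret = 69.
Result: 69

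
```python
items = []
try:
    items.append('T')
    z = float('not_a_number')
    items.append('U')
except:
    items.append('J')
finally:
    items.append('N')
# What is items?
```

Step-by-step execution trace:
1. try: `items.append('T')` → items = ['T'].
2. `z = float('not_a_number')` raises ValueError; `items.append('U')` is not reached.
3. bare `except` matches → `items.append('J')` → items = ['T', 'J'].
4. finally always runs: `items.append('N')` → items = ['T', 'J', 'N'].
Result: ['T', 'J', 'N']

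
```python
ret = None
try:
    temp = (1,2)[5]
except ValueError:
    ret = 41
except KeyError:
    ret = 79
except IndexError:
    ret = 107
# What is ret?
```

Step-by-step execution trace:
1. `temp = (1,2)[5]` raises IndexError.
2. `except ValueError` does not match IndexError; skipped.
3. `except KeyError` does not match IndexError; skipped.
4. `except IndexError` matches → ret = 107.
Result: 107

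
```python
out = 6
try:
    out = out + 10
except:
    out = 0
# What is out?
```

Step-by-step execution trace:
1. out starts at 6.
2. try: `out = out + 10` → out = 16. No exception raised.
3. `except` is skipped.
Result: 16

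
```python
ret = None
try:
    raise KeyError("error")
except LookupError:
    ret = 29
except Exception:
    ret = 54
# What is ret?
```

Step-by-step execution trace:
1. `raise KeyError(...)` raises KeyError.
2. `except LookupError` matches (KeyError is a subclass of LookupError) → ret = 29.
3. `except Exception` is not reached.
Result: 29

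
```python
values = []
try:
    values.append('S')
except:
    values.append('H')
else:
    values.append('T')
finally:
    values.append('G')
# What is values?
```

Step-by-step execution trace:
1. try: `values.append('S')` → values = ['S']. No exception raised.
2. `except` is skipped.
3. `else` runs: `values.append('T')` → values = ['S', 'T'].
4. `finally` always runs: `values.append('G')` → values = ['S', 'T', 'G'].
Result: ['S', 'T', 'G']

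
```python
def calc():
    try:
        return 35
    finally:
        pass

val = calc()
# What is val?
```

Step-by-step execution trace:
1. `calc()` enters try: `return 35` sets pending return value 35.
2. Before returning, `finally: pass` runs (no effect).
3. calc() returns 35 → val = 35.
Result: 35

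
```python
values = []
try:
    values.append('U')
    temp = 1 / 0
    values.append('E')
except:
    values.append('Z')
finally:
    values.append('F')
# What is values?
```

Step-by-step execution trace:
1. try: `values.append('U')` → values = ['U'].
2. `temp = 1 / 0` raises ZeroDivisionError; `values.append('E')` is not reached.
3. bare `except` matches → `values.append('Z')` → values = ['U', 'Z'].
4. finally always runs: `values.append('F')` → values = ['U', 'Z', 'F'].
Result: ['U', 'Z', 'F']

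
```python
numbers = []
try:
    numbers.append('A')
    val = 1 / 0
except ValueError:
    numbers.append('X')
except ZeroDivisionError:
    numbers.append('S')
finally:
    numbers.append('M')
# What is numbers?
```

Step-by-step execution trace:
1. try: `numbers.append('A')` → numbers = ['A'].
2. `val = 1 / 0` raises ZeroDivisionError.
3. `except ValueError` does not match ZeroDivisionError; skipped.
4. `except ZeroDivisionError` matches → `numbers.append('S')` → numbers = ['A', 'S'].
5. finally always runs: `numbers.append('M')` → numbers = ['A', 'S', 'M'].
Result: ['A', 'S', 'M']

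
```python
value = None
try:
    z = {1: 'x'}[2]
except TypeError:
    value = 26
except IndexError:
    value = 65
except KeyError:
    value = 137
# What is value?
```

Step-by-step execution trace:
1. `z = {1: 'x'}[2]` raises KeyError.
2. `except TypeError` does not match KeyError; skipped.
3. `except IndexError` does not match KeyError; skipped.
4. `except KeyError` matches → value = 137.
Result: 137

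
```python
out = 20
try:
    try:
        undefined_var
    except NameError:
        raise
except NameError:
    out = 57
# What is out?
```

Step-by-step execution trace:
1. Inner try: `undefined_var` raises NameError.
2. Inner `except NameError` matches; bare `raise` re-raises the same NameError.
3. Outer `except NameError` matches → out = 57.
Result: 57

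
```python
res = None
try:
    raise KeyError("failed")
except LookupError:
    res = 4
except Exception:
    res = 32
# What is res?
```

Step-by-step execution trace:
1. `raise KeyError(...)` raises KeyError.
2. `except LookupError` matches (KeyError is a subclass of LookupError) → res = 4.
3. `except Exception` is not reached.
Result: 4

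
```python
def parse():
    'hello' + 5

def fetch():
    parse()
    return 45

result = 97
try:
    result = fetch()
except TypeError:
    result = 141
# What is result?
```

Step-by-step execution trace:
1. result starts at 97.
2. try: `fetch()` calls `parse()`.
3. `parse()` evaluates `'hello' + 5`, which raises TypeError; it propagates through fetch (uncaught).
4. `return 45` in fetch is not reached; the assignment to result does not complete.
5. `except TypeError` matches → result = 141.
Result: 141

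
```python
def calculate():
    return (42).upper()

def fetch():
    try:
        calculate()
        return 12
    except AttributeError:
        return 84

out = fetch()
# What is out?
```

Step-by-step execution trace:
1. `fetch()` calls `calculate()`.
2. `calculate()` evaluates `(42).upper()`, which raises AttributeError; it propagates to the caller.
3. `return 12` is not reached.
4. `except AttributeError` in fetch matches → returns 84.
5. out = 84.
Result: 84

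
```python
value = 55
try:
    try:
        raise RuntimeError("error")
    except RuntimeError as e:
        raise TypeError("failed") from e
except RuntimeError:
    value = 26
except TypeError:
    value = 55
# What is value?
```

Step-by-step execution trace:
1. Inner try raises RuntimeError; inner `except RuntimeError as e` catches it.
2. `raise TypeError(...) from e` raises TypeError (RuntimeError is attached as __cause__, but only TypeError is active).
3. Outer `except RuntimeError` does not match TypeError; skipped.
4. Outer `except TypeError` matches → value = 55.
Result: 55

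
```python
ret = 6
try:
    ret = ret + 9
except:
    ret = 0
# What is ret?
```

Step-by-step execution trace:
1. ret starts at 6.
2. try: `ret = ret + 9` → ret = 15. No exception raised.
3. `except` is skipped.
Result: 15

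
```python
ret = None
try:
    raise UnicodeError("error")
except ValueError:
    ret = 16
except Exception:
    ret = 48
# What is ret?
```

Step-by-step execution trace:
1. `raise UnicodeError(...)` raises UnicodeError.
2. `except ValueError` matches (UnicodeError is a subclass of ValueError) → ret = 16.
3. `except Exception` is not reached.
Result: 16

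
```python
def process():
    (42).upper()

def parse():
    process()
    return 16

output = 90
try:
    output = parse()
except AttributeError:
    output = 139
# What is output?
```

Step-by-step execution trace:
1. output starts at 90.
2. try: `parse()` calls `process()`.
3. `process()` evaluates `(42).upper()`, which raises AttributeError; it propagates through parse (uncaught).
4. `return 16` in parse is not reached; the assignment to output does not complete.
5. `except AttributeError` matches → output = 139.
Result: 139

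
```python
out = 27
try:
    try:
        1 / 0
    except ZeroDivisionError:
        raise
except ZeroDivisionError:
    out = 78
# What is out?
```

Step-by-step execution trace:
1. Inner try: `1 / 0` raises ZeroDivisionError.
2. Inner `except ZeroDivisionError` matches; bare `raise` re-raises the same ZeroDivisionError.
3. Outer `except ZeroDivisionError` matches → out = 78.
Result: 78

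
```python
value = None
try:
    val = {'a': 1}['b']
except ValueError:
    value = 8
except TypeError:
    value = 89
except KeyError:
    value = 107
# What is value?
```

Step-by-step execution trace:
1. `val = {'a': 1}['b']` raises KeyError.
2. `except ValueError` does not match KeyError; skipped.
3. `except TypeError` does not match KeyError; skipped.
4. `except KeyError` matches → value = 107.
Result: 107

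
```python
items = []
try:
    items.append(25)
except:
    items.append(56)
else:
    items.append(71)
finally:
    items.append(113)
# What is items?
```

Step-by-step execution trace:
1. try: `items.append(25)` → items = [25]. No exception raised.
2. `except` is skipped.
3. `else` runs: `items.append(71)` → items = [25, 71].
4. `finally` always runs: `items.append(113)` → items = [25, 71, 113].
Result: [25, 71, 113]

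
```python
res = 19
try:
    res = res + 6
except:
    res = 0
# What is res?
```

Step-by-step execution trace:
1. res starts at 19.
2. try: `res = res + 6` → res = 25. No exception raised.
3. `except` is skipped.
Result: 25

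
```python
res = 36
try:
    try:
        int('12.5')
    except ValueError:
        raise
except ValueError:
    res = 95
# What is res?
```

Step-by-step execution trace:
1. Inner try: `int('12.5')` raises ValueError.
2. Inner `except ValueError` matches; bare `raise` re-raises the same ValueError.
3. Outer `except ValueError` matches → res = 95.
Result: 95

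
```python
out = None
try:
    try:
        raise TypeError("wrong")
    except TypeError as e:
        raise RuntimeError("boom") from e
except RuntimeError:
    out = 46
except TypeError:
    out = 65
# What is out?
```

Step-by-step execution trace:
1. Inner try raises TypeError; inner `except TypeError as e` catches it.
2. `raise RuntimeError(...) from e` raises RuntimeError (TypeError is attached as __cause__, but only RuntimeError is active).
3. Outer `except RuntimeError` matches → out = 46.
4. `except TypeError` is not reached.
Result: 46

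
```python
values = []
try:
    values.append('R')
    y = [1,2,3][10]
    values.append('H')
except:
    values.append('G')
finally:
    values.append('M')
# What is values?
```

Step-by-step execution trace:
1. try: `values.append('R')` → values = ['R'].
2. `y = [1,2,3][10]` raises IndexError; `values.append('H')` is not reached.
3. bare `except` matches → `values.append('G')` → values = ['R', 'G'].
4. finally always runs: `values.append('M')` → values = ['R', 'G', 'M'].
Result: ['R', 'G', 'M']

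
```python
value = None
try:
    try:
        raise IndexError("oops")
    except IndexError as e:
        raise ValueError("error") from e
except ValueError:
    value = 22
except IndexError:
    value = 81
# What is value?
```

Step-by-step execution trace:
1. Inner try raises IndexError; inner `except IndexError as e` catches it.
2. `raise ValueError(...) from e` raises ValueError (IndexError is attached as __cause__, but only ValueError is active).
3. Outer `except ValueError` matches → value = 22.
4. `except IndexError` is not reached.
Result: 22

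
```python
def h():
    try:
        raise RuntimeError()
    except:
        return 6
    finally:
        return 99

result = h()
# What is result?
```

Step-by-step execution trace:
1. `h()` enters try: `raise RuntimeError()` raises RuntimeError.
2. bare `except` matches → `return 6` sets pending return value 6.
3. Before returning, `finally: return 99` runs and overrides the pending return.
4. h() returns 99 → result = 99.
Result: 99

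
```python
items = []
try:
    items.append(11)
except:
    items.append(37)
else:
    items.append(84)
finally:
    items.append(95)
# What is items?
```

Step-by-step execution trace:
1. try: `items.append(11)` → items = [11]. No exception raised.
2. `except` is skipped.
3. `else` runs: `items.append(84)` → items = [11, 84].
4. `finally` always runs: `items.append(95)` → items = [11, 84, 95].
Result: [11, 84, 95]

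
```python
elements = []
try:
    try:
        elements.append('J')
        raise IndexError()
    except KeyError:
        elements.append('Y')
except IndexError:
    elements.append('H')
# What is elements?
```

Step-by-step execution trace:
1. Inner try: `elements.append('J')` → elements = ['J'].
2. `raise IndexError()` raises IndexError.
3. Inner `except KeyError` does not match IndexError; exception propagates to outer try.
4. Outer `except IndexError` matches → `elements.append('H')` → elements = ['J', 'H'].
Result: ['J', 'H']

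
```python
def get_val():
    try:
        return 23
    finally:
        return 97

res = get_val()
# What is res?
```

Step-by-step execution trace:
1. `get_val()` enters try: `return 23` sets pending return value 23.
2. Before returning, `finally: return 97` runs and overrides the pending return.
3. get_val() returns 97 → res = 97.
Result: 97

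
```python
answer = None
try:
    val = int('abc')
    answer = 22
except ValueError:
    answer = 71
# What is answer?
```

Step-by-step execution trace:
1. `val = int('abc')` raises ValueError.
2. `answer = 22` is not reached.
3. `except ValueError` matches → answer = 71.
Result: 71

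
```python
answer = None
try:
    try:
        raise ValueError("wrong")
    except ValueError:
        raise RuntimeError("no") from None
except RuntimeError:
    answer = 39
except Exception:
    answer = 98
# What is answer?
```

Step-by-step execution trace:
1. Inner try raises ValueError; inner `except ValueError` catches it.
2. `raise RuntimeError(...) from None` raises RuntimeError (from None suppresses __context__, but the active exception is still RuntimeError).
3. Outer `except RuntimeError` matches → answer = 39.
4. `except Exception` is not reached.
Result: 39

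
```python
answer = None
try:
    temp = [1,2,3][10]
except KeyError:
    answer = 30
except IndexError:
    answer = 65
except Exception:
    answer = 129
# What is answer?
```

Step-by-step execution trace:
1. `temp = [1,2,3][10]` raises IndexError.
2. `except KeyError` does not match IndexError; skipped.
3. `except IndexError` matches → answer = 65.
4. Remaining except clauses are skipped.
Result: 65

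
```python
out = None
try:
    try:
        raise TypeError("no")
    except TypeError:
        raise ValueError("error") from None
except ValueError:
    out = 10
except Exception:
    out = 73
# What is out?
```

Step-by-step execution trace:
1. Inner try raises TypeError; inner `except TypeError` catches it.
2. `raise ValueError(...) from None` raises ValueError (from None suppresses __context__, but the active exception is still ValueError).
3. Outer `except ValueError` matches → out = 10.
4. `except Exception` is not reached.
Result: 10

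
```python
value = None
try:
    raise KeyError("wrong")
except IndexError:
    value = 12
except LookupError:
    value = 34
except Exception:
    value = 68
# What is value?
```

Step-by-step execution trace:
1. `raise KeyError(...)` raises KeyError.
2. `except IndexError` does not match (KeyError is not a subclass of IndexError); skipped.
3. `except LookupError` matches (KeyError is a subclass of LookupError) → value = 34.
4. `except Exception` is not reached.
Result: 34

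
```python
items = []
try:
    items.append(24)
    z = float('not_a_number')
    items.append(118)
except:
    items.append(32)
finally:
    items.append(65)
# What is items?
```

Step-by-step execution trace:
1. try: `items.append(24)` → items = [24].
2. `z = float('not_a_number')` raises ValueError; `items.append(118)` is not reached.
3. bare `except` matches → `items.append(32)` → items = [24, 32].
4. finally always runs: `items.append(65)` → items = [24, 32, 65].
Result: [24, 32, 65]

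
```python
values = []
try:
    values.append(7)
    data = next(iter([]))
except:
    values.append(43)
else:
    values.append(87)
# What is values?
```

Step-by-step execution trace:
1. try: `values.append(7)` → values = [7].
2. `data = next(iter([]))` raises StopIteration.
3. bare `except` matches → `values.append(43)` → values = [7, 43].
4. `else` is skipped (an exception was raised).
Result: [7, 43]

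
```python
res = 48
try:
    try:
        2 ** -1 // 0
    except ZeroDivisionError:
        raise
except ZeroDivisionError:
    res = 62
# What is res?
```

Step-by-step execution trace:
1. Inner try: `2 ** -1 // 0` raises ZeroDivisionError.
2. Inner `except ZeroDivisionError` matches; bare `raise` re-raises the same ZeroDivisionError.
3. Outer `except ZeroDivisionError` matches → res = 62.
Result: 62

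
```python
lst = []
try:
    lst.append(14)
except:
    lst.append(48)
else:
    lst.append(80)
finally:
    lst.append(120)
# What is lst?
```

Step-by-step execution trace:
1. try: `lst.append(14)` → lst = [14]. No exception raised.
2. `except` is skipped.
3. `else` runs: `lst.append(80)` → lst = [14, 80].
4. `finally` always runs: `lst.append(120)` → lst = [14, 80, 120].
Result: [14, 80, 120]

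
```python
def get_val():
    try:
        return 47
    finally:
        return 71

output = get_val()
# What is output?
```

Step-by-step execution trace:
1. `get_val()` enters try: `return 47` sets pending return value 47.
2. Before returning, `finally: return 71` runs and overrides the pending return.
3. get_val() returns 71 → output = 71.
Result: 71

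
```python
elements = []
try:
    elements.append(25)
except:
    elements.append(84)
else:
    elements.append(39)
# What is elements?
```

Step-by-step execution trace:
1. try: `elements.append(25)` → elements = [25]. No exception raised.
2. `except` is skipped.
3. `else` runs (try completed without exception): `elements.append(39)` → elements = [25, 39].
Result: [25, 39]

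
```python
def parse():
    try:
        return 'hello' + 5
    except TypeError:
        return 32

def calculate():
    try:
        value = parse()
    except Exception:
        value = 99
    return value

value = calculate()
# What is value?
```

Step-by-step execution trace:
1. `calculate()` calls `parse()`.
2. In parse: `'hello' + 5` raises TypeError; `except TypeError` catches it → returns 32.
3. In calculate: `value = parse()` → value = 32. No exception reaches calculate.
4. `except Exception` is skipped; calculate returns 32.
5. value = 32.
Result: 32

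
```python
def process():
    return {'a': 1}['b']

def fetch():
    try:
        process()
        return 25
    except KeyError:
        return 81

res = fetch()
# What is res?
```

Step-by-step execution trace:
1. `fetch()` calls `process()`.
2. `process()` evaluates `{'a': 1}['b']`, which raises KeyError; it propagates to the caller.
3. `return 25` is not reached.
4. `except KeyError` in fetch matches → returns 81.
5. res = 81.
Result: 81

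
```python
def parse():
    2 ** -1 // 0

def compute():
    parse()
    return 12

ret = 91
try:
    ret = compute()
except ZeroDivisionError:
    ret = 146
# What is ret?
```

Step-by-step execution trace:
1. ret starts at 91.
2. try: `compute()` calls `parse()`.
3. `parse()` evaluates `2 ** -1 // 0`, which raises ZeroDivisionError; it propagates through compute (uncaught).
4. `return 12` in compute is not reached; the assignment to ret does not complete.
5. `except ZeroDivisionError` matches → ret = 146.
Result: 146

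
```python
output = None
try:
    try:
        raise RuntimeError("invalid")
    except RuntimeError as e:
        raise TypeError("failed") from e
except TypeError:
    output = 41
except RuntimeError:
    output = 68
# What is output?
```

Step-by-step execution trace:
1. Inner try raises RuntimeError; inner `except RuntimeError as e` catches it.
2. `raise TypeError(...) from e` raises TypeError (RuntimeError is attached as __cause__, but only TypeError is active).
3. Outer `except TypeError` matches → output = 41.
4. `except RuntimeError` is not reached.
Result: 41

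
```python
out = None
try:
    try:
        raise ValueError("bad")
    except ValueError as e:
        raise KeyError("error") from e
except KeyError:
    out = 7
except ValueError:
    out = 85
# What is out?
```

Step-by-step execution trace:
1. Inner try raises ValueError; inner `except ValueError as e` catches it.
2. `raise KeyError(...) from e` raises KeyError (ValueError is attached as __cause__, but only KeyError is active).
3. Outer `except KeyError` matches → out = 7.
4. `except ValueError` is not reached.
Result: 7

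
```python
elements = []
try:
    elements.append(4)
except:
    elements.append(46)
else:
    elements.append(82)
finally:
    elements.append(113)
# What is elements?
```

Step-by-step execution trace:
1. try: `elements.append(4)` → elements = [4]. No exception raised.
2. `except` is skipped.
3. `else` runs: `elements.append(82)` → elements = [4, 82].
4. `finally` always runs: `elements.append(113)` → elements = [4, 82, 113].
Result: [4, 82, 113]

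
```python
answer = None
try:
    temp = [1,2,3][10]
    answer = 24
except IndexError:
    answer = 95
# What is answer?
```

Step-by-step execution trace:
1. `temp = [1,2,3][10]` raises IndexError.
2. `answer = 24` is not reached.
3. `except IndexError` matches → answer = 95.
Result: 95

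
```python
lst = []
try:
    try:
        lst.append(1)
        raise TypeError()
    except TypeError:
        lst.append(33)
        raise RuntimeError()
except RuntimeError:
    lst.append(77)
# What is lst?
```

Step-by-step execution trace:
1. Inner try: `lst.append(1)` → lst = [1].
2. `raise TypeError()` raises TypeError.
3. Inner `except TypeError` matches → `lst.append(33)` → lst = [1, 33].
4. `raise RuntimeError()` raises RuntimeError; propagates to outer try.
5. Outer `except RuntimeError` matches → `lst.append(77)` → lst = [1, 33, 77].
Result: [1, 33, 77]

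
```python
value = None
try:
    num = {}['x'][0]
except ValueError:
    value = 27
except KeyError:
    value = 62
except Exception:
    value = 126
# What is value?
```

Step-by-step execution trace:
1. `num = {}['x'][0]` raises KeyError.
2. `except ValueError` does not match KeyError; skipped.
3. `except KeyError` matches → value = 62.
4. Remaining except clauses are skipped.
Result: 62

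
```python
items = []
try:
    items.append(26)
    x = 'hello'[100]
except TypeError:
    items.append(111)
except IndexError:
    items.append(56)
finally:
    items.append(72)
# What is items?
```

Step-by-step execution trace:
1. try: `items.append(26)` → items = [26].
2. `x = 'hello'[100]` raises IndexError.
3. `except TypeError` does not match IndexError; skipped.
4. `except IndexError` matches → `items.append(56)` → items = [26, 56].
5. finally always runs: `items.append(72)` → items = [26, 56, 72].
Result: [26, 56, 72]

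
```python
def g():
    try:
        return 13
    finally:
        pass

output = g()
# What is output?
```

Step-by-step execution trace:
1. `g()` enters try: `return 13` sets pending return value 13.
2. Before returning, `finally: pass` runs (no effect).
3. g() returns 13 → output = 13.
Result: 13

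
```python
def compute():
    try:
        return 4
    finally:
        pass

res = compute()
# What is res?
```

Step-by-step execution trace:
1. `compute()` enters try: `return 4` sets pending return value 4.
2. Before returning, `finally: pass` runs (no effect).
3. compute() returns 4 → res = 4.
Result: 4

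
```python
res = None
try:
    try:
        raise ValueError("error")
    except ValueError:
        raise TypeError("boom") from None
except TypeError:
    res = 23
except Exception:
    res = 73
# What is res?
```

Step-by-step execution trace:
1. Inner try raises ValueError; inner `except ValueError` catches it.
2. `raise TypeError(...) from None` raises TypeError (from None suppresses __context__, but the active exception is still TypeError).
3. Outer `except TypeError` matches → res = 23.
4. `except Exception` is not reached.
Result: 23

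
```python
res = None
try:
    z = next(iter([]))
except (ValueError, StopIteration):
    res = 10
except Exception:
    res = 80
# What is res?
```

Step-by-step execution trace:
1. `z = next(iter([]))` raises StopIteration.
2. `except (ValueError, StopIteration)` matches (StopIteration is in the tuple) → res = 10.
3. `except Exception` is not reached.
Result: 10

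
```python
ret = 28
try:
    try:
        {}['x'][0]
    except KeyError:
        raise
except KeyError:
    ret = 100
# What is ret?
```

Step-by-step execution trace:
1. Inner try: `{}['x'][0]` raises KeyError.
2. Inner `except KeyError` matches; bare `raise` re-raises the same KeyError.
3. Outer `except KeyError` matches → ret = 100.
Result: 100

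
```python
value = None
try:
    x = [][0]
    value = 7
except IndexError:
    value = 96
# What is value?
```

Step-by-step execution trace:
1. `x = [][0]` raises IndexError.
2. `value = 7` is not reached.
3. `except IndexError` matches → value = 96.
Result: 96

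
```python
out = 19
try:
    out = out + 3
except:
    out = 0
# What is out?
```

Step-by-step execution trace:
1. out starts at 19.
2. try: `out = out + 3` → out = 22. No exception raised.
3. `except` is skipped.
Result: 22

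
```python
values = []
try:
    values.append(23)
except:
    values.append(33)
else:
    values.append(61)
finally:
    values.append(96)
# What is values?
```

Step-by-step execution trace:
1. try: `values.append(23)` → values = [23]. No exception raised.
2. `except` is skipped.
3. `else` runs: `values.append(61)` → values = [23, 61].
4. `finally` always runs: `values.append(96)` → values = [23, 61, 96].
Result: [23, 61, 96]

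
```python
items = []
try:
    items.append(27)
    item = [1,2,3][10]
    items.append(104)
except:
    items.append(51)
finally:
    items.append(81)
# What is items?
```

Step-by-step execution trace:
1. try: `items.append(27)` → items = [27].
2. `item = [1,2,3][10]` raises IndexError; `items.append(104)` is not reached.
3. bare `except` matches → `items.append(51)` → items = [27, 51].
4. finally always runs: `items.append(81)` → items = [27, 51, 81].
Result: [27, 51, 81]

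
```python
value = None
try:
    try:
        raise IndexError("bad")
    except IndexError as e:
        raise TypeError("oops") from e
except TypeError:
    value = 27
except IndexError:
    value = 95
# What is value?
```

Step-by-step execution trace:
1. Inner try raises IndexError; inner `except IndexError as e` catches it.
2. `raise TypeError(...) from e` raises TypeError (IndexError is attached as __cause__, but only TypeError is active).
3. Outer `except TypeError` matches → value = 27.
4. `except IndexError` is not reached.
Result: 27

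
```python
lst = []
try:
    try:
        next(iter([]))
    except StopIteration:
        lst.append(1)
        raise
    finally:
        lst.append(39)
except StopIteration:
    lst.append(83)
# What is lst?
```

Step-by-step execution trace:
1. Inner try: `next(iter([]))` raises StopIteration.
2. Inner `except StopIteration` matches → `lst.append(1)` → lst = [1].
3. bare `raise` re-raises StopIteration.
4. Inner `finally` runs during unwinding: `lst.append(39)` → lst = [1, 39].
5. Outer `except StopIteration` matches → `lst.append(83)` → lst = [1, 39, 83].
Result: [1, 39, 83]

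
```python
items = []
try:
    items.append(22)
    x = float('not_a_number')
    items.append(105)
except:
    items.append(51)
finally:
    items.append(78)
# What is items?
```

Step-by-step execution trace:
1. try: `items.append(22)` → items = [22].
2. `x = float('not_a_number')` raises ValueError; `items.append(105)` is not reached.
3. bare `except` matches → `items.append(51)` → items = [22, 51].
4. finally always runs: `items.append(78)` → items = [22, 51, 78].
Result: [22, 51, 78]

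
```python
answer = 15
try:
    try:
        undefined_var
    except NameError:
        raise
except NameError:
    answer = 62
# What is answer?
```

Step-by-step execution trace:
1. Inner try: `undefined_var` raises NameError.
2. Inner `except NameError` matches; bare `raise` re-raises the same NameError.
3. Outer `except NameError` matches → answer = 62.
Result: 62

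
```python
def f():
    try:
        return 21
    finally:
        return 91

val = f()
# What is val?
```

Step-by-step execution trace:
1. `f()` enters try: `return 21` sets pending return value 21.
2. Before returning, `finally: return 91` runs and overrides the pending return.
3. f() returns 91 → val = 91.
Result: 91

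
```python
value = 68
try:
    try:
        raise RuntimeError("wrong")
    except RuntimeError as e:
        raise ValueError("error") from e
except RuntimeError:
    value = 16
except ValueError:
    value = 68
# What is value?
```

Step-by-step execution trace:
1. Inner try raises RuntimeError; inner `except RuntimeError as e` catches it.
2. `raise ValueError(...) from e` raises ValueError (RuntimeError is attached as __cause__, but only ValueError is active).
3. Outer `except RuntimeError` does not match ValueError; skipped.
4. Outer `except ValueError` matches → value = 68.
Result: 68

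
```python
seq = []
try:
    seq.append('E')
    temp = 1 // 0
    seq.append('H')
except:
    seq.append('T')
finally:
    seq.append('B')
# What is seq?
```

Step-by-step execution trace:
1. try: `seq.append('E')` → seq = ['E'].
2. `temp = 1 // 0` raises ZeroDivisionError; `seq.append('H')` is not reached.
3. bare `except` matches → `seq.append('T')` → seq = ['E', 'T'].
4. finally always runs: `seq.append('B')` → seq = ['E', 'T', 'B'].
Result: ['E', 'T', 'B']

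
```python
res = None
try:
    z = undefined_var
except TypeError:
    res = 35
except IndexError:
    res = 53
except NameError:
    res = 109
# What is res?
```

Step-by-step execution trace:
1. `z = undefined_var` raises NameError.
2. `except TypeError` does not match NameError; skipped.
3. `except IndexError` does not match NameError; skipped.
4. `except NameError` matches → res = 109.
Result: 109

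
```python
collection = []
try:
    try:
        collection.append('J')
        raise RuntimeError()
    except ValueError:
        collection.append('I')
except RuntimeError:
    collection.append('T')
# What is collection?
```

Step-by-step execution trace:
1. Inner try: `collection.append('J')` → collection = ['J'].
2. `raise RuntimeError()` raises RuntimeError.
3. Inner `except ValueError` does not match RuntimeError; exception propagates to outer try.
4. Outer `except RuntimeError` matches → `collection.append('T')` → collection = ['J', 'T'].
Result: ['J', 'T']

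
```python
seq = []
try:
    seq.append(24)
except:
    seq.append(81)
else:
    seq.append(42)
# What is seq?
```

Step-by-step execution trace:
1. try: `seq.append(24)` → seq = [24]. No exception raised.
2. `except` is skipped.
3. `else` runs (try completed without exception): `seq.append(42)` → seq = [24, 42].
Result: [24, 42]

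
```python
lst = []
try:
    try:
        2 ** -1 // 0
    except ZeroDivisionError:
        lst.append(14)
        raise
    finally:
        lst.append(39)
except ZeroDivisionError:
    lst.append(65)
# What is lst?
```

Step-by-step execution trace:
1. Inner try: `2 ** -1 // 0` raises ZeroDivisionError.
2. Inner `except ZeroDivisionError` matches → `lst.append(14)` → lst = [14].
3. bare `raise` re-raises ZeroDivisionError.
4. Inner `finally` runs during unwinding: `lst.append(39)` → lst = [14, 39].
5. Outer `except ZeroDivisionError` matches → `lst.append(65)` → lst = [14, 39, 65].
Result: [14, 39, 65]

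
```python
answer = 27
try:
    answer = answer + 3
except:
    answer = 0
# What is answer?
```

Step-by-step execution trace:
1. answer starts at 27.
2. try: `answer = answer + 3` → answer = 30. No exception raised.
3. `except` is skipped.
Result: 30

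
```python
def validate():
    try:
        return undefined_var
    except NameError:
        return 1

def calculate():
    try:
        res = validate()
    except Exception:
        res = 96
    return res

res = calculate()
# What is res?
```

Step-by-step execution trace:
1. `calculate()` calls `validate()`.
2. In validate: `undefined_var` raises NameError; `except NameError` catches it → returns 1.
3. In calculate: `res = validate()` → res = 1. No exception reaches calculate.
4. `except Exception` is skipped; calculate returns 1.
5. res = 1.
Result: 1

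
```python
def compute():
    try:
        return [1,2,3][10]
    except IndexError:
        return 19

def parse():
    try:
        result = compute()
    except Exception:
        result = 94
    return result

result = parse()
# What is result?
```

Step-by-step execution trace:
1. `parse()` calls `compute()`.
2. In compute: `[1,2,3][10]` raises IndexError; `except IndexError` catches it → returns 19.
3. In parse: `result = compute()` → result = 19. No exception reaches parse.
4. `except Exception` is skipped; parse returns 19.
5. result = 19.
Result: 19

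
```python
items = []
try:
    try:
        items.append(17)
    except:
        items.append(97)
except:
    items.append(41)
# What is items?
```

Step-by-step execution trace:
1. Inner try: `items.append(17)` → items = [17]. No exception raised.
2. Inner `except` is skipped.
3. Inner try completes normally; outer `except` is skipped.
Result: [17]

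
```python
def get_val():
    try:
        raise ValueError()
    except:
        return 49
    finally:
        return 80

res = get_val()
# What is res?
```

Step-by-step execution trace:
1. `get_val()` enters try: `raise ValueError()` raises ValueError.
2. bare `except` matches → `return 49` sets pending return value 49.
3. Before returning, `finally: return 80` runs and overrides the pending return.
4. get_val() returns 80 → res = 80.
Result: 80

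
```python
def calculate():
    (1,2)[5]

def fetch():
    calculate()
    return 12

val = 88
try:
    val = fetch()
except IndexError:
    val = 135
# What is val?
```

Step-by-step execution trace:
1. val starts at 88.
2. try: `fetch()` calls `calculate()`.
3. `calculate()` evaluates `(1,2)[5]`, which raises IndexError; it propagates through fetch (uncaught).
4. `return 12` in fetch is not reached; the assignment to val does not complete.
5. `except IndexError` matches → val = 135.
Result: 135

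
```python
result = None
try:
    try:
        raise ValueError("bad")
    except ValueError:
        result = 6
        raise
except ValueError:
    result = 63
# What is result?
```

Step-by-step execution trace:
1. Inner try: `raise ValueError("bad")` raises ValueError.
2. Inner `except ValueError` matches → result = 6.
3. bare `raise` re-raises the same ValueError.
4. Outer `except ValueError` matches → result = 63.
Result: 63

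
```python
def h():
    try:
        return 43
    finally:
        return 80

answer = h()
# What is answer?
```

Step-by-step execution trace:
1. `h()` enters try: `return 43` sets pending return value 43.
2. Before returning, `finally: return 80` runs and overrides the pending return.
3. h() returns 80 → answer = 80.
Result: 80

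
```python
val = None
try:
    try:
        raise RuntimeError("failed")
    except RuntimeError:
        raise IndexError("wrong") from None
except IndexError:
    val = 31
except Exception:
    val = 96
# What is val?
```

Step-by-step execution trace:
1. Inner try raises RuntimeError; inner `except RuntimeError` catches it.
2. `raise IndexError(...) from None` raises IndexError (from None suppresses __context__, but the active exception is still IndexError).
3. Outer `except IndexError` matches → val = 31.
4. `except Exception` is not reached.
Result: 31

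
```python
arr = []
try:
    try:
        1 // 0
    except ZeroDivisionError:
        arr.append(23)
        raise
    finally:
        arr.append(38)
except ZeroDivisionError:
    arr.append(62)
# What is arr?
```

Step-by-step execution trace:
1. Inner try: `1 // 0` raises ZeroDivisionError.
2. Inner `except ZeroDivisionError` matches → `arr.append(23)` → arr = [23].
3. bare `raise` re-raises ZeroDivisionError.
4. Inner `finally` runs during unwinding: `arr.append(38)` → arr = [23, 38].
5. Outer `except ZeroDivisionError` matches → `arr.append(62)` → arr = [23, 38, 62].
Result: [23, 38, 62]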